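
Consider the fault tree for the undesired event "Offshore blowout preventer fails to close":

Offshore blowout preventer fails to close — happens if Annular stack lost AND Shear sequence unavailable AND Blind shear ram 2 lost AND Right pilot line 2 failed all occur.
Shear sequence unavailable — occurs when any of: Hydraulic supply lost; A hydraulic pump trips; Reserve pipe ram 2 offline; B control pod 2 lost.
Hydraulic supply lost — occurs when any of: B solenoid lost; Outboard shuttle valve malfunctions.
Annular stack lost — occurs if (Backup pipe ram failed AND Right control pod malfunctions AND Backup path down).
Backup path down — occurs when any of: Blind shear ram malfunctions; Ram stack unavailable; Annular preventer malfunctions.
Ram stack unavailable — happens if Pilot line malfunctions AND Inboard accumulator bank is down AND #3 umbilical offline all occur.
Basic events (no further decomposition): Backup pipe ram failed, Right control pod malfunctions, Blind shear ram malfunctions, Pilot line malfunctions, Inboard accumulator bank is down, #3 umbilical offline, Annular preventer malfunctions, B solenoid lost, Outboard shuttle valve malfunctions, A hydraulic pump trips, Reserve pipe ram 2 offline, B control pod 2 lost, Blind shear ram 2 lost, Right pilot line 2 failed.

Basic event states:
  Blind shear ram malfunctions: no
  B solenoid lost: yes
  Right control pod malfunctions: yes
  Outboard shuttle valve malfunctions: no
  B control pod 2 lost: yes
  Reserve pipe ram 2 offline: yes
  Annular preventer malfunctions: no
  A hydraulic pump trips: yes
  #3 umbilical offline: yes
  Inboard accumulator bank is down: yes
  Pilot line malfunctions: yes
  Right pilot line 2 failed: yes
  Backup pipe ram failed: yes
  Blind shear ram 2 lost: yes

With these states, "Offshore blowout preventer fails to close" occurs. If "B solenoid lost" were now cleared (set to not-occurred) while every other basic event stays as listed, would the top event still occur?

Yes

Counterfactual: set "B solenoid lost" to not occurred.
Ram stack unavailable [AND]: Pilot line malfunctions=occurs, Inboard accumulator bank is down=occurs, #3 umbilical offline=occurs → all inputs occur → occurs.
Backup path down [OR]: Blind shear ram malfunctions=not, Ram stack unavailable=occurs, Annular preventer malfunctions=not → at least one input occurs → occurs.
Annular stack lost [AND]: Backup pipe ram failed=occurs, Right control pod malfunctions=occurs, Backup path down=occurs → all inputs occur → occurs.
Hydraulic supply lost [OR]: B solenoid lost=not, Outboard shuttle valve malfunctions=not → no input occurs → does not occur.
Shear sequence unavailable [OR]: Hydraulic supply lost=not, A hydraulic pump trips=occurs, Reserve pipe ram 2 offline=occurs, B control pod 2 lost=occurs → at least one input occurs → occurs.
Offshore blowout preventer fails to close [AND]: Annular stack lost=occurs, Shear sequence unavailable=occurs, Blind shear ram 2 lost=occurs, Right pilot line 2 failed=occurs → all inputs occur → occurs.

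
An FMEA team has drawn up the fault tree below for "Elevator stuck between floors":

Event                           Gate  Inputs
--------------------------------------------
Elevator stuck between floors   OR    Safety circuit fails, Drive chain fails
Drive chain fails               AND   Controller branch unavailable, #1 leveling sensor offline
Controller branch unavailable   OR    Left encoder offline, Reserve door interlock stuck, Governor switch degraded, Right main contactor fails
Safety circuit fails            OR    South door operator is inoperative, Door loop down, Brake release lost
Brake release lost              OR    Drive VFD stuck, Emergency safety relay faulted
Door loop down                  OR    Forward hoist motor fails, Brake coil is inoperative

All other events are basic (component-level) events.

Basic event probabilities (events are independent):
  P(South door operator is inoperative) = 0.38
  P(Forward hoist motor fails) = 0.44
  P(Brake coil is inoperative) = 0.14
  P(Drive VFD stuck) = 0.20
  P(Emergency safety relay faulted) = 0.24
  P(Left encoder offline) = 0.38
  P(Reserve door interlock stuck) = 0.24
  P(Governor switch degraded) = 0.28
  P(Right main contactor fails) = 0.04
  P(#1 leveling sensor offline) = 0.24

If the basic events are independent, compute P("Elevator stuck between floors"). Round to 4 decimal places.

0.8478

P(Door loop down) [OR] = 1 − (1−0.44) × (1−0.14) = 0.518400
P(Brake release lost) [OR] = 1 − (1−0.20) × (1−0.24) = 0.392000
P(Safety circuit fails) [OR] = 1 − (1−0.38) × (1−0.518400) × (1−0.392000) = 0.818456
P(Controller branch unavailable) [OR] = 1 − (1−0.38) × (1−0.24) × (1−0.28) × (1−0.04) = 0.674307
P(Drive chain fails) [AND] = 0.674307 × 0.24 = 0.161834
P(Elevator stuck between floors) [OR] = 1 − (1−0.818456) × (1−0.161834) = 0.847836
Rounded to 4 decimal places: P(Elevator stuck between floors) ≈ 0.8478.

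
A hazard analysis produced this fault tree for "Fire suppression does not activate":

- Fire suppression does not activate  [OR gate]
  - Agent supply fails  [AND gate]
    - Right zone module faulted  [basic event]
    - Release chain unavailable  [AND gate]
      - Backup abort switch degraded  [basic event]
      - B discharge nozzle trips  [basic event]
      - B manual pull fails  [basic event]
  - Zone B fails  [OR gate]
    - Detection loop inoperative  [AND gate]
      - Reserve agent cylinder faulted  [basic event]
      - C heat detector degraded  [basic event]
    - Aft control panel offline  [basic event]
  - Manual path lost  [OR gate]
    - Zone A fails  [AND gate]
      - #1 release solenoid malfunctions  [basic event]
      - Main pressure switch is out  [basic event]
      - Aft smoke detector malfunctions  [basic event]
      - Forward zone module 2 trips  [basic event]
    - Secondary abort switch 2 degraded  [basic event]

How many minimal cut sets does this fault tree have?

Release chain unavailable [AND]: one cut set from each child combined → 1 × 1 × 1 = 1 cut set(s).
Agent supply fails [AND]: one cut set from each child combined → 1 × 1 = 1 cut set(s).
Detection loop inoperative [AND]: one cut set from each child combined → 1 × 1 = 1 cut set(s).
Zone B fails [OR]: union of children's cut sets → 2 cut set(s).
Zone A fails [AND]: one cut set from each child combined → 1 × 1 × 1 × 1 = 1 cut set(s).
Manual path lost [OR]: union of children's cut sets → 2 cut set(s).
Fire suppression does not activate [OR]: union of children's cut sets → 5 cut set(s).
Minimal cut sets: {B discharge nozzle trips, B manual pull fails, Backup abort switch degraded, Right zone module faulted}; {C heat detector degraded, Reserve agent cylinder faulted}; {Aft control panel offline}; {#1 release solenoid malfunctions, Aft smoke detector malfunctions, Forward zone module 2 trips, Main pressure switch is out}; {Secondary abort switch 2 degraded}.

5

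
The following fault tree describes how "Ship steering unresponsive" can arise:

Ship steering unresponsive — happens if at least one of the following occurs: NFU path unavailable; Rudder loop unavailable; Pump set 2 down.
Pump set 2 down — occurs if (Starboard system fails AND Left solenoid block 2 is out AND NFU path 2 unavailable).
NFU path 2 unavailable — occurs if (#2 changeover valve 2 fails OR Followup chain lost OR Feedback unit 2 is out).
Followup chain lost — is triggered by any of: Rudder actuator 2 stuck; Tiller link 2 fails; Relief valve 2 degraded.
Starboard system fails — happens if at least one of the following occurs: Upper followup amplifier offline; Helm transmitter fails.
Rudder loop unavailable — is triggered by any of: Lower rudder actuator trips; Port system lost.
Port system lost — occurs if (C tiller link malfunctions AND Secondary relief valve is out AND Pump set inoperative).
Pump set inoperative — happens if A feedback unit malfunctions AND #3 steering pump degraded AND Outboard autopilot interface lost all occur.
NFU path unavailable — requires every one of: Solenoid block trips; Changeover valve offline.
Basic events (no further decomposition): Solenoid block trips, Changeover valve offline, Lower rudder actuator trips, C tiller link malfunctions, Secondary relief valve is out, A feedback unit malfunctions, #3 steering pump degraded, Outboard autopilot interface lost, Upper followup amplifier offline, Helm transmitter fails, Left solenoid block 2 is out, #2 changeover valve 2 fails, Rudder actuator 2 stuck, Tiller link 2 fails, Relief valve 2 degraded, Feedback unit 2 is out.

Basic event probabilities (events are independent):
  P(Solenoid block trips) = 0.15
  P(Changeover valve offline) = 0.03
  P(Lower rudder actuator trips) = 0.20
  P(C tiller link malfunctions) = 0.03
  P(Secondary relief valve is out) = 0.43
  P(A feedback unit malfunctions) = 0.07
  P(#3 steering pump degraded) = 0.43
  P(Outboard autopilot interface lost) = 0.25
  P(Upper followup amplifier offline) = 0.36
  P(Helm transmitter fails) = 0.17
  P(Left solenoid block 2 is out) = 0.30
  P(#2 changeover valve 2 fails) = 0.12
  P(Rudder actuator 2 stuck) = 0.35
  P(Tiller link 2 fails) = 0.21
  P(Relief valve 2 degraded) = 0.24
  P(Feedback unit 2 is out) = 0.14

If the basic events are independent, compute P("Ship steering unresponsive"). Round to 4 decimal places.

P(NFU path unavailable) [AND] = 0.15 × 0.03 = 0.004500
P(Pump set inoperative) [AND] = 0.07 × 0.43 × 0.25 = 0.007525
P(Port system lost) [AND] = 0.03 × 0.43 × 0.007525 = 0.000097
P(Rudder loop unavailable) [OR] = 1 − (1−0.20) × (1−0.000097) = 0.200078
P(Starboard system fails) [OR] = 1 − (1−0.36) × (1−0.17) = 0.468800
P(Followup chain lost) [OR] = 1 − (1−0.35) × (1−0.21) × (1−0.24) = 0.609740
P(NFU path 2 unavailable) [OR] = 1 − (1−0.12) × (1−0.609740) × (1−0.14) = 0.704651
P(Pump set 2 down) [AND] = 0.468800 × 0.30 × 0.704651 = 0.099102
P(Ship steering unresponsive) [OR] = 1 − (1−0.004500) × (1−0.200078) × (1−0.099102) = 0.282595
Rounded to 4 decimal places: P(Ship steering unresponsive) ≈ 0.2826.

0.2826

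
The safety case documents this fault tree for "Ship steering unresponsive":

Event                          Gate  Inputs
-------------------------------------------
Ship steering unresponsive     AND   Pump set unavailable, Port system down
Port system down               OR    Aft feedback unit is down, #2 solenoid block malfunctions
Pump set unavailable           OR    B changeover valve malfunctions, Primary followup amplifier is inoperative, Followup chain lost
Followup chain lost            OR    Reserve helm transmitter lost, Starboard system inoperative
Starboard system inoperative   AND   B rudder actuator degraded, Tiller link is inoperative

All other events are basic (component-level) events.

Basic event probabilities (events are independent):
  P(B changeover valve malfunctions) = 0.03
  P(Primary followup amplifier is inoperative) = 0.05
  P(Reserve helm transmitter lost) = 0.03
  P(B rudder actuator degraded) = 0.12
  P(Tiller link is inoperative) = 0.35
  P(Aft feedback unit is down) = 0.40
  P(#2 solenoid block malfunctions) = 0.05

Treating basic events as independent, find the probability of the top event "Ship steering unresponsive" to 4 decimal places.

0.0618

P(Starboard system inoperative) [AND] = 0.12 × 0.35 = 0.042000
P(Followup chain lost) [OR] = 1 − (1−0.03) × (1−0.042000) = 0.070740
P(Pump set unavailable) [OR] = 1 − (1−0.03) × (1−0.05) × (1−0.070740) = 0.143687
P(Port system down) [OR] = 1 − (1−0.40) × (1−0.05) = 0.430000
P(Ship steering unresponsive) [AND] = 0.143687 × 0.430000 = 0.061785
Rounded to 4 decimal places: P(Ship steering unresponsive) ≈ 0.0618.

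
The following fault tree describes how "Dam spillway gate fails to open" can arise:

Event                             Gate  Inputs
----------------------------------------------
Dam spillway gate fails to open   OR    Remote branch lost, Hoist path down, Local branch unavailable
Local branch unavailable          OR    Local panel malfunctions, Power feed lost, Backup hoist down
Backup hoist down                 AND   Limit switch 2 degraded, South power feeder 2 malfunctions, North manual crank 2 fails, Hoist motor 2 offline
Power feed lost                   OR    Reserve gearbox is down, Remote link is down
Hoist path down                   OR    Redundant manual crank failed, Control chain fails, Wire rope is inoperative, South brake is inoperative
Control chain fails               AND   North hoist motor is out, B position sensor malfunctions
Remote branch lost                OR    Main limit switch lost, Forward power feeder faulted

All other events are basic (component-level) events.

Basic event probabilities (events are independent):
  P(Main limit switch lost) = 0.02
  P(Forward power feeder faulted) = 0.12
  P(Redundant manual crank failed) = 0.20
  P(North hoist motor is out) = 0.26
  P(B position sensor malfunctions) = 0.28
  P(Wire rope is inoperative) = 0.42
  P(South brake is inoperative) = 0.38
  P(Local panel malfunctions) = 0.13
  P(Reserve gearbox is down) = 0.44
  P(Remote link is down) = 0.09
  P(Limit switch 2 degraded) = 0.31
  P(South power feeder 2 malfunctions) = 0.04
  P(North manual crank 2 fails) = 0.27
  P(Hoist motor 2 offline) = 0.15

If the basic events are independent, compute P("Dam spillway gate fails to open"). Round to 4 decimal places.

0.8981

P(Remote branch lost) [OR] = 1 − (1−0.02) × (1−0.12) = 0.137600
P(Control chain fails) [AND] = 0.26 × 0.28 = 0.072800
P(Hoist path down) [OR] = 1 − (1−0.20) × (1−0.072800) × (1−0.42) × (1−0.38) = 0.733263
P(Power feed lost) [OR] = 1 − (1−0.44) × (1−0.09) = 0.490400
P(Backup hoist down) [AND] = 0.31 × 0.04 × 0.27 × 0.15 = 0.000502
P(Local branch unavailable) [OR] = 1 − (1−0.13) × (1−0.490400) × (1−0.000502) = 0.556871
P(Dam spillway gate fails to open) [OR] = 1 − (1−0.137600) × (1−0.733263) × (1−0.556871) = 0.898065
Rounded to 4 decimal places: P(Dam spillway gate fails to open) ≈ 0.8981.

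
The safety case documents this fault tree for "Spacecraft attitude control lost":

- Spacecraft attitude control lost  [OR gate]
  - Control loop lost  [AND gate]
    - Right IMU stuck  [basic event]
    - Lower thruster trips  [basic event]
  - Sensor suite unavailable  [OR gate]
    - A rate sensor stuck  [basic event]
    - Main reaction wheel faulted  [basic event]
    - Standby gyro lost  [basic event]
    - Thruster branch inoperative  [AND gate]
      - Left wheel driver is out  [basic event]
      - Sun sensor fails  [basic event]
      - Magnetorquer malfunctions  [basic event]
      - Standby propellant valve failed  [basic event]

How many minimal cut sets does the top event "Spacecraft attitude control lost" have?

Control loop lost [AND]: one cut set from each child combined → 1 × 1 = 1 cut set(s).
Thruster branch inoperative [AND]: one cut set from each child combined → 1 × 1 × 1 × 1 = 1 cut set(s).
Sensor suite unavailable [OR]: union of children's cut sets → 4 cut set(s).
Spacecraft attitude control lost [OR]: union of children's cut sets → 5 cut set(s).
Minimal cut sets: {Lower thruster trips, Right IMU stuck}; {A rate sensor stuck}; {Main reaction wheel faulted}; {Standby gyro lost}; {Left wheel driver is out, Magnetorquer malfunctions, Standby propellant valve failed, Sun sensor fails}.

5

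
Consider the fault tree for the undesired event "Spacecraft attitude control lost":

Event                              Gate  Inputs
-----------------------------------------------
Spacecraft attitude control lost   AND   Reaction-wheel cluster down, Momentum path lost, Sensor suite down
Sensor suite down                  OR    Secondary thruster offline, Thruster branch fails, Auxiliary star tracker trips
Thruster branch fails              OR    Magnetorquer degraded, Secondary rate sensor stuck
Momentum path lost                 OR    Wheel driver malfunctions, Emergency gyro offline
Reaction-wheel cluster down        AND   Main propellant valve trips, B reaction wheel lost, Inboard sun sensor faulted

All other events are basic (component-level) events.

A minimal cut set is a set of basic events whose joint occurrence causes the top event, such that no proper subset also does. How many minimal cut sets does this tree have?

Reaction-wheel cluster down [AND]: one cut set from each child combined → 1 × 1 × 1 = 1 cut set(s).
Momentum path lost [OR]: union of children's cut sets → 2 cut set(s).
Thruster branch fails [OR]: union of children's cut sets → 2 cut set(s).
Sensor suite down [OR]: union of children's cut sets → 4 cut set(s).
Spacecraft attitude control lost [AND]: one cut set from each child combined → 1 × 2 × 4 = 8 cut set(s).
Minimal cut sets: {B reaction wheel lost, Inboard sun sensor faulted, Main propellant valve trips, Secondary thruster offline, Wheel driver malfunctions}; {B reaction wheel lost, Inboard sun sensor faulted, Magnetorquer degraded, Main propellant valve trips, Wheel driver malfunctions}; {B reaction wheel lost, Inboard sun sensor faulted, Main propellant valve trips, Secondary rate sensor stuck, Wheel driver malfunctions}; {Auxiliary star tracker trips, B reaction wheel lost, Inboard sun sensor faulted, Main propellant valve trips, Wheel driver malfunctions}; {B reaction wheel lost, Emergency gyro offline, Inboard sun sensor faulted, Main propellant valve trips, Secondary thruster offline}; {B reaction wheel lost, Emergency gyro offline, Inboard sun sensor faulted, Magnetorquer degraded, Main propellant valve trips}; {B reaction wheel lost, Emergency gyro offline, Inboard sun sensor faulted, Main propellant valve trips, Secondary rate sensor stuck}; {Auxiliary star tracker trips, B reaction wheel lost, Emergency gyro offline, Inboard sun sensor faulted, Main propellant valve trips}.

8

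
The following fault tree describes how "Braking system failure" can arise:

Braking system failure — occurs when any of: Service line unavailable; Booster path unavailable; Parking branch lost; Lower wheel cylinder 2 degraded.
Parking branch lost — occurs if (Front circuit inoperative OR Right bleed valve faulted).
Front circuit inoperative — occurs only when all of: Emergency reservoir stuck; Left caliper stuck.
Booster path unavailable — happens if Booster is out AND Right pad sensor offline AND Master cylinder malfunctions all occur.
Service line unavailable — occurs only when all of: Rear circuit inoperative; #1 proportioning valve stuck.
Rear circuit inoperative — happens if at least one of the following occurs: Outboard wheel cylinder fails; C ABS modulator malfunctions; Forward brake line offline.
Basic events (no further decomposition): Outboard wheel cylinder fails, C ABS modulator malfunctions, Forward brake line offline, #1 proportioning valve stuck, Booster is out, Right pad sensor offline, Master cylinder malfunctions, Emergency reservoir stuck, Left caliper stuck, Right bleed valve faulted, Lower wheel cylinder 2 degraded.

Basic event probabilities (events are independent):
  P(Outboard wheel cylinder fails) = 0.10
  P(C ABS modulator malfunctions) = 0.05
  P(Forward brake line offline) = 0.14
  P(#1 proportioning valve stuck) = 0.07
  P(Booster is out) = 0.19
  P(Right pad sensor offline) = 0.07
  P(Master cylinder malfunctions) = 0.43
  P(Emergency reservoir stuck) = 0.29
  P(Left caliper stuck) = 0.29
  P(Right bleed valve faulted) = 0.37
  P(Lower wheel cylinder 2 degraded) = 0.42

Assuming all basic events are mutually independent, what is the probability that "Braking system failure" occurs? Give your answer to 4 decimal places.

P(Rear circuit inoperative) [OR] = 1 − (1−0.10) × (1−0.05) × (1−0.14) = 0.264700
P(Service line unavailable) [AND] = 0.264700 × 0.07 = 0.018529
P(Booster path unavailable) [AND] = 0.19 × 0.07 × 0.43 = 0.005719
P(Front circuit inoperative) [AND] = 0.29 × 0.29 = 0.084100
P(Parking branch lost) [OR] = 1 − (1−0.084100) × (1−0.37) = 0.422983
P(Braking system failure) [OR] = 1 − (1−0.018529) × (1−0.005719) × (1−0.422983) × (1−0.42) = 0.673410
Rounded to 4 decimal places: P(Braking system failure) ≈ 0.6734.

0.6734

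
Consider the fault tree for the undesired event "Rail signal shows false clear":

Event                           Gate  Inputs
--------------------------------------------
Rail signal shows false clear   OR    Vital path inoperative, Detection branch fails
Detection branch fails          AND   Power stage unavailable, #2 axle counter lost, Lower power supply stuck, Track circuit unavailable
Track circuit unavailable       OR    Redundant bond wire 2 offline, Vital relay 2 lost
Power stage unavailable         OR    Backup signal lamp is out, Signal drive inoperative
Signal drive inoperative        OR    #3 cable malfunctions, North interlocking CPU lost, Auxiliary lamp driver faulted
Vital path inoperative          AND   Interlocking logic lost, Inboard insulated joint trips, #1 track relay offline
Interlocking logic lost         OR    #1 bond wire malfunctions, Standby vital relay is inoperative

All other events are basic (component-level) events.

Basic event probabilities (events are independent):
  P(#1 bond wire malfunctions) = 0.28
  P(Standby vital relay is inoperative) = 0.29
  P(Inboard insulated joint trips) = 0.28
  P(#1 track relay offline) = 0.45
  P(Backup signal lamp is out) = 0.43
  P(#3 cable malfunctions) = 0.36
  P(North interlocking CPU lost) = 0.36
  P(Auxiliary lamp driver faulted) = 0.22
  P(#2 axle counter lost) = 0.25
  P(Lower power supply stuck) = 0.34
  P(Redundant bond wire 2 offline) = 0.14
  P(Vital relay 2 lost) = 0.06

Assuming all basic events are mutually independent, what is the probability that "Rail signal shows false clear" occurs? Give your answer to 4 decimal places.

0.0741

P(Interlocking logic lost) [OR] = 1 − (1−0.28) × (1−0.29) = 0.488800
P(Vital path inoperative) [AND] = 0.488800 × 0.28 × 0.45 = 0.061589
P(Signal drive inoperative) [OR] = 1 − (1−0.36) × (1−0.36) × (1−0.22) = 0.680512
P(Power stage unavailable) [OR] = 1 − (1−0.43) × (1−0.680512) = 0.817892
P(Track circuit unavailable) [OR] = 1 − (1−0.14) × (1−0.06) = 0.191600
P(Detection branch fails) [AND] = 0.817892 × 0.25 × 0.34 × 0.191600 = 0.013320
P(Rail signal shows false clear) [OR] = 1 − (1−0.061589) × (1−0.013320) = 0.074089
Rounded to 4 decimal places: P(Rail signal shows false clear) ≈ 0.0741.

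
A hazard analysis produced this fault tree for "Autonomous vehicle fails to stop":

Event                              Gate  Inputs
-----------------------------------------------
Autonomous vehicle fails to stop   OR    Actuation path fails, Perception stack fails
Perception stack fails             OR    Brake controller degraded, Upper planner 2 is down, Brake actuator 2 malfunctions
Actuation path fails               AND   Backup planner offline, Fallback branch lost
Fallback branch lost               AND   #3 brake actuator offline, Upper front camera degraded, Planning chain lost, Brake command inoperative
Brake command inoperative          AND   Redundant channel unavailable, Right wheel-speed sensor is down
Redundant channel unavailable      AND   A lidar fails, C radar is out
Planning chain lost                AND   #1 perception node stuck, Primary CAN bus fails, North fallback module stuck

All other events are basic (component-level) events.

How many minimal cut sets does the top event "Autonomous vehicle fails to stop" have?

4

Planning chain lost [AND]: one cut set from each child combined → 1 × 1 × 1 = 1 cut set(s).
Redundant channel unavailable [AND]: one cut set from each child combined → 1 × 1 = 1 cut set(s).
Brake command inoperative [AND]: one cut set from each child combined → 1 × 1 = 1 cut set(s).
Fallback branch lost [AND]: one cut set from each child combined → 1 × 1 × 1 × 1 = 1 cut set(s).
Actuation path fails [AND]: one cut set from each child combined → 1 × 1 = 1 cut set(s).
Perception stack fails [OR]: union of children's cut sets → 3 cut set(s).
Autonomous vehicle fails to stop [OR]: union of children's cut sets → 4 cut set(s).
Minimal cut sets: {#1 perception node stuck, #3 brake actuator offline, A lidar fails, Backup planner offline, C radar is out, North fallback module stuck, Primary CAN bus fails, Right wheel-speed sensor is down, Upper front camera degraded}; {Brake controller degraded}; {Upper planner 2 is down}; {Brake actuator 2 malfunctions}.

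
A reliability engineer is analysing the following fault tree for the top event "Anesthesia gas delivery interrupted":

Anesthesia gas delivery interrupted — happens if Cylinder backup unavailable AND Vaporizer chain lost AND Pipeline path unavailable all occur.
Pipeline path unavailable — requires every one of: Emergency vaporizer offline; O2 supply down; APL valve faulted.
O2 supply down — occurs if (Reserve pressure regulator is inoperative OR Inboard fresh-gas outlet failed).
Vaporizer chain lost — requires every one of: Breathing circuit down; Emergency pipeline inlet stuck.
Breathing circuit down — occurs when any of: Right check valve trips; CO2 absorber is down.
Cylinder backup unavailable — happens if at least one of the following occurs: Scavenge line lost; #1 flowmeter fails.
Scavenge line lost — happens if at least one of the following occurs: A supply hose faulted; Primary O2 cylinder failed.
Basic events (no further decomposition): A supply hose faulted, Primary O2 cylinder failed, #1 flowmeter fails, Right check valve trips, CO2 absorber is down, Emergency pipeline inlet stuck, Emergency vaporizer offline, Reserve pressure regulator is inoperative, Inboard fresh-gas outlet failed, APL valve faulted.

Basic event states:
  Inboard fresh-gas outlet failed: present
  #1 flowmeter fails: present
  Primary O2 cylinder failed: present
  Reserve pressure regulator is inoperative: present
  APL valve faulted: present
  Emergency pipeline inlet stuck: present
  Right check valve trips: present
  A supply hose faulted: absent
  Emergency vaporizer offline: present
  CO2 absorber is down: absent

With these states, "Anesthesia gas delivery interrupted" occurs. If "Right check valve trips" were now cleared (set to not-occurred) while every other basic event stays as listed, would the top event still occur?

No

Counterfactual: set "Right check valve trips" to not occurred.
Scavenge line lost [OR]: A supply hose faulted=not, Primary O2 cylinder failed=occurs → at least one input occurs → occurs.
Cylinder backup unavailable [OR]: Scavenge line lost=occurs, #1 flowmeter fails=occurs → at least one input occurs → occurs.
Breathing circuit down [OR]: Right check valve trips=not, CO2 absorber is down=not → no input occurs → does not occur.
Vaporizer chain lost [AND]: Breathing circuit down=not, Emergency pipeline inlet stuck=occurs → not all inputs occur → does not occur.
O2 supply down [OR]: Reserve pressure regulator is inoperative=occurs, Inboard fresh-gas outlet failed=occurs → at least one input occurs → occurs.
Pipeline path unavailable [AND]: Emergency vaporizer offline=occurs, O2 supply down=occurs, APL valve faulted=occurs → all inputs occur → occurs.
Anesthesia gas delivery interrupted [AND]: Cylinder backup unavailable=occurs, Vaporizer chain lost=not, Pipeline path unavailable=occurs → not all inputs occur → does not occur.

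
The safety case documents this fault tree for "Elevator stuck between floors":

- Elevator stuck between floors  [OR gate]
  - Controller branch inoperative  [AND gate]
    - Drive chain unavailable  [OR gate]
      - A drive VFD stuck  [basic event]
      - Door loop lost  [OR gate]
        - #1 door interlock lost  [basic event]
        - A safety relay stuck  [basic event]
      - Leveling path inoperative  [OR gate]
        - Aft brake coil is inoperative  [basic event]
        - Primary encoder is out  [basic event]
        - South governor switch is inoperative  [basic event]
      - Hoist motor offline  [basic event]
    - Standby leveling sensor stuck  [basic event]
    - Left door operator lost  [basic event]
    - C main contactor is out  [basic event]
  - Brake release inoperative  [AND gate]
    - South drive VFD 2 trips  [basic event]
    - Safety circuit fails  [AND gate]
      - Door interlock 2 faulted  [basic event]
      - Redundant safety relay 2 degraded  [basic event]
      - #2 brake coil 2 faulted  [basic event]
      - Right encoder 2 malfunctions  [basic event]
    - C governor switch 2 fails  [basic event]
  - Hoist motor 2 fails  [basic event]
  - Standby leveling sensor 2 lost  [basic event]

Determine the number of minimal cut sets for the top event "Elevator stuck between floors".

10

Door loop lost [OR]: union of children's cut sets → 2 cut set(s).
Leveling path inoperative [OR]: union of children's cut sets → 3 cut set(s).
Drive chain unavailable [OR]: union of children's cut sets → 7 cut set(s).
Controller branch inoperative [AND]: one cut set from each child combined → 7 × 1 × 1 × 1 = 7 cut set(s).
Safety circuit fails [AND]: one cut set from each child combined → 1 × 1 × 1 × 1 = 1 cut set(s).
Brake release inoperative [AND]: one cut set from each child combined → 1 × 1 × 1 = 1 cut set(s).
Elevator stuck between floors [OR]: union of children's cut sets → 10 cut set(s).
Minimal cut sets: {A drive VFD stuck, C main contactor is out, Left door operator lost, Standby leveling sensor stuck}; {#1 door interlock lost, C main contactor is out, Left door operator lost, Standby leveling sensor stuck}; {A safety relay stuck, C main contactor is out, Left door operator lost, Standby leveling sensor stuck}; {Aft brake coil is inoperative, C main contactor is out, Left door operator lost, Standby leveling sensor stuck}; {C main contactor is out, Left door operator lost, Primary encoder is out, Standby leveling sensor stuck}; {C main contactor is out, Left door operator lost, South governor switch is inoperative, Standby leveling sensor stuck}; {C main contactor is out, Hoist motor offline, Left door operator lost, Standby leveling sensor stuck}; {#2 brake coil 2 faulted, C governor switch 2 fails, Door interlock 2 faulted, Redundant safety relay 2 degraded, Right encoder 2 malfunctions, South drive VFD 2 trips}; {Hoist motor 2 fails}; {Standby leveling sensor 2 lost}.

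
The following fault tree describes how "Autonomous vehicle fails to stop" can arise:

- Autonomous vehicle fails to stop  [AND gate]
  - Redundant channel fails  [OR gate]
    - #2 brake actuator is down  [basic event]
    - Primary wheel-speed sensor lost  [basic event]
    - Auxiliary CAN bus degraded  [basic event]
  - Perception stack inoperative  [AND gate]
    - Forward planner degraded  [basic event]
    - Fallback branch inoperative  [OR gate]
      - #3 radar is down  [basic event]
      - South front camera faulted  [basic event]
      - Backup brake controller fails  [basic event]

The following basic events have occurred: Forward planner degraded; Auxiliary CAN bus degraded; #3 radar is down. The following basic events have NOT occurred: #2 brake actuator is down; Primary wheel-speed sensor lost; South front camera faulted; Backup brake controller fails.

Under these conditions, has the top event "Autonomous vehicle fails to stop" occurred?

Redundant channel fails [OR]: #2 brake actuator is down=not, Primary wheel-speed sensor lost=not, Auxiliary CAN bus degraded=occurs → at least one input occurs → occurs.
Fallback branch inoperative [OR]: #3 radar is down=occurs, South front camera faulted=not, Backup brake controller fails=not → at least one input occurs → occurs.
Perception stack inoperative [AND]: Forward planner degraded=occurs, Fallback branch inoperative=occurs → all inputs occur → occurs.
Autonomous vehicle fails to stop [AND]: Redundant channel fails=occurs, Perception stack inoperative=occurs → all inputs occur → occurs.

Yes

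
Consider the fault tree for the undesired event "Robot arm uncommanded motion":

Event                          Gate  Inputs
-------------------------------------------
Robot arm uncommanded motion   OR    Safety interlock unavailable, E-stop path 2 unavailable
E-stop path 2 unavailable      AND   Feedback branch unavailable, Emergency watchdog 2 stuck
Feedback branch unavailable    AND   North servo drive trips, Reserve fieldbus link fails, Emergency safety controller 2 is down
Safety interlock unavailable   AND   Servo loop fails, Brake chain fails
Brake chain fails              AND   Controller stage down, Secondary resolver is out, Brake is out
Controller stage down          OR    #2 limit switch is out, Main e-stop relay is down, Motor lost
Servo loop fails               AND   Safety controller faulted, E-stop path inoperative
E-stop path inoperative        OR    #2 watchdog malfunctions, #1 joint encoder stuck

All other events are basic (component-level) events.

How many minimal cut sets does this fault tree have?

7

E-stop path inoperative [OR]: union of children's cut sets → 2 cut set(s).
Servo loop fails [AND]: one cut set from each child combined → 1 × 2 = 2 cut set(s).
Controller stage down [OR]: union of children's cut sets → 3 cut set(s).
Brake chain fails [AND]: one cut set from each child combined → 3 × 1 × 1 = 3 cut set(s).
Safety interlock unavailable [AND]: one cut set from each child combined → 2 × 3 = 6 cut set(s).
Feedback branch unavailable [AND]: one cut set from each child combined → 1 × 1 × 1 = 1 cut set(s).
E-stop path 2 unavailable [AND]: one cut set from each child combined → 1 × 1 = 1 cut set(s).
Robot arm uncommanded motion [OR]: union of children's cut sets → 7 cut set(s).
Minimal cut sets: {#2 limit switch is out, #2 watchdog malfunctions, Brake is out, Safety controller faulted, Secondary resolver is out}; {#2 watchdog malfunctions, Brake is out, Main e-stop relay is down, Safety controller faulted, Secondary resolver is out}; {#2 watchdog malfunctions, Brake is out, Motor lost, Safety controller faulted, Secondary resolver is out}; {#1 joint encoder stuck, #2 limit switch is out, Brake is out, Safety controller faulted, Secondary resolver is out}; {#1 joint encoder stuck, Brake is out, Main e-stop relay is down, Safety controller faulted, Secondary resolver is out}; {#1 joint encoder stuck, Brake is out, Motor lost, Safety controller faulted, Secondary resolver is out}; {Emergency safety controller 2 is down, Emergency watchdog 2 stuck, North servo drive trips, Reserve fieldbus link fails}.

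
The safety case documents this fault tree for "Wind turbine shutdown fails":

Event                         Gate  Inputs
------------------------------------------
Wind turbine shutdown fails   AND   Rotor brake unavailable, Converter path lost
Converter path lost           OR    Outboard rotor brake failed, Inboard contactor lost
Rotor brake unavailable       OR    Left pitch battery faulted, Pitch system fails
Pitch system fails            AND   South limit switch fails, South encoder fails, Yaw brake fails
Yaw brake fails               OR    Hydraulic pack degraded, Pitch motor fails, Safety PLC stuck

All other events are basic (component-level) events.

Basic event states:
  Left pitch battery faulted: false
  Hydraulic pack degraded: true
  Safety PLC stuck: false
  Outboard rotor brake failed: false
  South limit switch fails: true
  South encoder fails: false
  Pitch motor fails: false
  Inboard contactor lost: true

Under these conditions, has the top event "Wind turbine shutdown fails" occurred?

No

Yaw brake fails [OR]: Hydraulic pack degraded=occurs, Pitch motor fails=not, Safety PLC stuck=not → at least one input occurs → occurs.
Pitch system fails [AND]: South limit switch fails=occurs, South encoder fails=not, Yaw brake fails=occurs → not all inputs occur → does not occur.
Rotor brake unavailable [OR]: Left pitch battery faulted=not, Pitch system fails=not → no input occurs → does not occur.
Converter path lost [OR]: Outboard rotor brake failed=not, Inboard contactor lost=occurs → at least one input occurs → occurs.
Wind turbine shutdown fails [AND]: Rotor brake unavailable=not, Converter path lost=occurs → not all inputs occur → does not occur.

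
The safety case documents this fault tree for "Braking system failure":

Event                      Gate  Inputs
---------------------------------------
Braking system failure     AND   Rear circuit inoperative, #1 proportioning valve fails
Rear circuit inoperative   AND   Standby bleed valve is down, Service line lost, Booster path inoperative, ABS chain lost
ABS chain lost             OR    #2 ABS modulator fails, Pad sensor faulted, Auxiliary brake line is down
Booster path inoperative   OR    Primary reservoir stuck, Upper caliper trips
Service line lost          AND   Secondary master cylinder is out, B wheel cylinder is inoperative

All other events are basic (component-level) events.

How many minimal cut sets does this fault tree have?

6

Service line lost [AND]: one cut set from each child combined → 1 × 1 = 1 cut set(s).
Booster path inoperative [OR]: union of children's cut sets → 2 cut set(s).
ABS chain lost [OR]: union of children's cut sets → 3 cut set(s).
Rear circuit inoperative [AND]: one cut set from each child combined → 1 × 1 × 2 × 3 = 6 cut set(s).
Braking system failure [AND]: one cut set from each child combined → 6 × 1 = 6 cut set(s).
Minimal cut sets: {#1 proportioning valve fails, #2 ABS modulator fails, B wheel cylinder is inoperative, Primary reservoir stuck, Secondary master cylinder is out, Standby bleed valve is down}; {#1 proportioning valve fails, B wheel cylinder is inoperative, Pad sensor faulted, Primary reservoir stuck, Secondary master cylinder is out, Standby bleed valve is down}; {#1 proportioning valve fails, Auxiliary brake line is down, B wheel cylinder is inoperative, Primary reservoir stuck, Secondary master cylinder is out, Standby bleed valve is down}; {#1 proportioning valve fails, #2 ABS modulator fails, B wheel cylinder is inoperative, Secondary master cylinder is out, Standby bleed valve is down, Upper caliper trips}; {#1 proportioning valve fails, B wheel cylinder is inoperative, Pad sensor faulted, Secondary master cylinder is out, Standby bleed valve is down, Upper caliper trips}; {#1 proportioning valve fails, Auxiliary brake line is down, B wheel cylinder is inoperative, Secondary master cylinder is out, Standby bleed valve is down, Upper caliper trips}.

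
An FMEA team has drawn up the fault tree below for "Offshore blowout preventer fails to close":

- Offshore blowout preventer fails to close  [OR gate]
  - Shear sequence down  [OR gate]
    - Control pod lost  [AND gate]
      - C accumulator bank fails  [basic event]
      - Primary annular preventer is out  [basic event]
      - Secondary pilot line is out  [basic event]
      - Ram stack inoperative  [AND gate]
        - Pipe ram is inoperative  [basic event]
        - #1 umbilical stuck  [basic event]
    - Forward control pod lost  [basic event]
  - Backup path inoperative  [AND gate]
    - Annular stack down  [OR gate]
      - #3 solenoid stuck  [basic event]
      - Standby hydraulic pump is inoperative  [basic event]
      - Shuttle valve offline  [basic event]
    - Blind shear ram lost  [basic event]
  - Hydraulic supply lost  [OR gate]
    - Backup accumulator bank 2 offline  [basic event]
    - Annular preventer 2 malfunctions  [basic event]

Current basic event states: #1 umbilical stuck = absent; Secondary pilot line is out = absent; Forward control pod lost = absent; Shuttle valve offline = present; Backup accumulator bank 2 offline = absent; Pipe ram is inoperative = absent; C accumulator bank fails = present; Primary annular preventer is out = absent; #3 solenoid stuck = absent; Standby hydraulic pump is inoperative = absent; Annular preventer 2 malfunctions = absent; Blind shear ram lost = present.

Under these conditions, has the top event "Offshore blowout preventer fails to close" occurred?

Yes

Ram stack inoperative [AND]: Pipe ram is inoperative=not, #1 umbilical stuck=not → not all inputs occur → does not occur.
Control pod lost [AND]: C accumulator bank fails=occurs, Primary annular preventer is out=not, Secondary pilot line is out=not, Ram stack inoperative=not → not all inputs occur → does not occur.
Shear sequence down [OR]: Control pod lost=not, Forward control pod lost=not → no input occurs → does not occur.
Annular stack down [OR]: #3 solenoid stuck=not, Standby hydraulic pump is inoperative=not, Shuttle valve offline=occurs → at least one input occurs → occurs.
Backup path inoperative [AND]: Annular stack down=occurs, Blind shear ram lost=occurs → all inputs occur → occurs.
Hydraulic supply lost [OR]: Backup accumulator bank 2 offline=not, Annular preventer 2 malfunctions=not → no input occurs → does not occur.
Offshore blowout preventer fails to close [OR]: Shear sequence down=not, Backup path inoperative=occurs, Hydraulic supply lost=not → at least one input occurs → occurs.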